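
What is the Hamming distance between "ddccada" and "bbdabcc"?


Comparing "ddccada" and "bbdabcc" position by position:
  Position 0: 'd' vs 'b' => differ
  Position 1: 'd' vs 'b' => differ
  Position 2: 'c' vs 'd' => differ
  Position 3: 'c' vs 'a' => differ
  Position 4: 'a' vs 'b' => differ
  Position 5: 'd' vs 'c' => differ
  Position 6: 'a' vs 'c' => differ
Total differences (Hamming distance): 7

7


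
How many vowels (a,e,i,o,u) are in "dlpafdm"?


Input: dlpafdm
Checking each character:
  'd' at position 0: consonant
  'l' at position 1: consonant
  'p' at position 2: consonant
  'a' at position 3: vowel (running total: 1)
  'f' at position 4: consonant
  'd' at position 5: consonant
  'm' at position 6: consonant
Total vowels: 1

1


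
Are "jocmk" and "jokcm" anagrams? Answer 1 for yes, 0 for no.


Strings: "jocmk", "jokcm"
Sorted first:  cjkmo
Sorted second: cjkmo
Sorted forms match => anagrams

1


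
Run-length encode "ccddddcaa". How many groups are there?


Input: ccddddcaa
Scanning for consecutive runs:
  Group 1: 'c' x 2 (positions 0-1)
  Group 2: 'd' x 4 (positions 2-5)
  Group 3: 'c' x 1 (positions 6-6)
  Group 4: 'a' x 2 (positions 7-8)
Total groups: 4

4


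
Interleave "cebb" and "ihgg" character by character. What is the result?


Interleaving "cebb" and "ihgg":
  Position 0: 'c' from first, 'i' from second => "ci"
  Position 1: 'e' from first, 'h' from second => "eh"
  Position 2: 'b' from first, 'g' from second => "bg"
  Position 3: 'b' from first, 'g' from second => "bg"
Result: ciehbgbg

ciehbgbg


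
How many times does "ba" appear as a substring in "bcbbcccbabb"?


Searching for "ba" in "bcbbcccbabb"
Scanning each position:
  Position 0: "bc" => no
  Position 1: "cb" => no
  Position 2: "bb" => no
  Position 3: "bc" => no
  Position 4: "cc" => no
  Position 5: "cc" => no
  Position 6: "cb" => no
  Position 7: "ba" => MATCH
  Position 8: "ab" => no
  Position 9: "bb" => no
Total occurrences: 1

1


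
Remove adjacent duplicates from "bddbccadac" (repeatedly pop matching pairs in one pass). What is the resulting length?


Input: bddbccadac
Stack-based adjacent duplicate removal:
  Read 'b': push. Stack: b
  Read 'd': push. Stack: bd
  Read 'd': matches stack top 'd' => pop. Stack: b
  Read 'b': matches stack top 'b' => pop. Stack: (empty)
  Read 'c': push. Stack: c
  Read 'c': matches stack top 'c' => pop. Stack: (empty)
  Read 'a': push. Stack: a
  Read 'd': push. Stack: ad
  Read 'a': push. Stack: ada
  Read 'c': push. Stack: adac
Final stack: "adac" (length 4)

4


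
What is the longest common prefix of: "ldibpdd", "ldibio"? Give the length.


Words: ldibpdd, ldibio
  Position 0: all 'l' => match
  Position 1: all 'd' => match
  Position 2: all 'i' => match
  Position 3: all 'b' => match
  Position 4: ('p', 'i') => mismatch, stop
LCP = "ldib" (length 4)

4


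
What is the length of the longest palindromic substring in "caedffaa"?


Input: "caedffaa"
Checking substrings for palindromes:
  [4:6] "ff" (len 2) => palindrome
  [6:8] "aa" (len 2) => palindrome
Longest palindromic substring: "ff" with length 2

2


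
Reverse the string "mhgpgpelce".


Input: mhgpgpelce
Reading characters right to left:
  Position 9: 'e'
  Position 8: 'c'
  Position 7: 'l'
  Position 6: 'e'
  Position 5: 'p'
  Position 4: 'g'
  Position 3: 'p'
  Position 2: 'g'
  Position 1: 'h'
  Position 0: 'm'
Reversed: eclepgpghm

eclepgpghm


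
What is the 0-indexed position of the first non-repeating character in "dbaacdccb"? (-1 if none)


Input: dbaacdccb
Character frequencies:
  'a': 2
  'b': 2
  'c': 3
  'd': 2
Scanning left to right for freq == 1:
  Position 0 ('d'): freq=2, skip
  Position 1 ('b'): freq=2, skip
  Position 2 ('a'): freq=2, skip
  Position 3 ('a'): freq=2, skip
  Position 4 ('c'): freq=3, skip
  Position 5 ('d'): freq=2, skip
  Position 6 ('c'): freq=3, skip
  Position 7 ('c'): freq=3, skip
  Position 8 ('b'): freq=2, skip
  No unique character found => answer = -1

-1


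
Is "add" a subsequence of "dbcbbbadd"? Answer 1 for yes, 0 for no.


Check if "add" is a subsequence of "dbcbbbadd"
Greedy scan:
  Position 0 ('d'): no match needed
  Position 1 ('b'): no match needed
  Position 2 ('c'): no match needed
  Position 3 ('b'): no match needed
  Position 4 ('b'): no match needed
  Position 5 ('b'): no match needed
  Position 6 ('a'): matches sub[0] = 'a'
  Position 7 ('d'): matches sub[1] = 'd'
  Position 8 ('d'): matches sub[2] = 'd'
All 3 characters matched => is a subsequence

1


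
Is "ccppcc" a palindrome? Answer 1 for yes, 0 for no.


Input: ccppcc
Reversed: ccppcc
  Compare pos 0 ('c') with pos 5 ('c'): match
  Compare pos 1 ('c') with pos 4 ('c'): match
  Compare pos 2 ('p') with pos 3 ('p'): match
Result: palindrome

1


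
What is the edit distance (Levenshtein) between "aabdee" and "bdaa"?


Computing edit distance: "aabdee" -> "bdaa"
DP table:
           b    d    a    a
      0    1    2    3    4
  a   1    1    2    2    3
  a   2    2    2    2    2
  b   3    2    3    3    3
  d   4    3    2    3    4
  e   5    4    3    3    4
  e   6    5    4    4    4
Edit distance = dp[6][4] = 4

4


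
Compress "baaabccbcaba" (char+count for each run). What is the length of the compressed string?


Input: baaabccbcaba
Runs:
  'b' x 1 => "b1"
  'a' x 3 => "a3"
  'b' x 1 => "b1"
  'c' x 2 => "c2"
  'b' x 1 => "b1"
  'c' x 1 => "c1"
  'a' x 1 => "a1"
  'b' x 1 => "b1"
  'a' x 1 => "a1"
Compressed: "b1a3b1c2b1c1a1b1a1"
Compressed length: 18

18


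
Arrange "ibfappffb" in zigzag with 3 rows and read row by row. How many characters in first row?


Zigzag "ibfappffb" into 3 rows:
Placing characters:
  'i' => row 0
  'b' => row 1
  'f' => row 2
  'a' => row 1
  'p' => row 0
  'p' => row 1
  'f' => row 2
  'f' => row 1
  'b' => row 0
Rows:
  Row 0: "ipb"
  Row 1: "bapf"
  Row 2: "ff"
First row length: 3

3


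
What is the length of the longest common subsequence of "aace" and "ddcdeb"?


LCS of "aace" and "ddcdeb"
DP table:
           d    d    c    d    e    b
      0    0    0    0    0    0    0
  a   0    0    0    0    0    0    0
  a   0    0    0    0    0    0    0
  c   0    0    0    1    1    1    1
  e   0    0    0    1    1    2    2
LCS length = dp[4][6] = 2

2


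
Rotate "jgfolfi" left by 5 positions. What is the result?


Input: "jgfolfi", rotate left by 5
First 5 characters: "jgfol"
Remaining characters: "fi"
Concatenate remaining + first: "fi" + "jgfol" = "fijgfol"

fijgfol


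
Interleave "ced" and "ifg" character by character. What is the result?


Interleaving "ced" and "ifg":
  Position 0: 'c' from first, 'i' from second => "ci"
  Position 1: 'e' from first, 'f' from second => "ef"
  Position 2: 'd' from first, 'g' from second => "dg"
Result: ciefdg

ciefdg


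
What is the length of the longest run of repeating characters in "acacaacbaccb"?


Input: "acacaacbaccb"
Scanning for longest run:
  Position 1 ('c'): new char, reset run to 1
  Position 2 ('a'): new char, reset run to 1
  Position 3 ('c'): new char, reset run to 1
  Position 4 ('a'): new char, reset run to 1
  Position 5 ('a'): continues run of 'a', length=2
  Position 6 ('c'): new char, reset run to 1
  Position 7 ('b'): new char, reset run to 1
  Position 8 ('a'): new char, reset run to 1
  Position 9 ('c'): new char, reset run to 1
  Position 10 ('c'): continues run of 'c', length=2
  Position 11 ('b'): new char, reset run to 1
Longest run: 'a' with length 2

2


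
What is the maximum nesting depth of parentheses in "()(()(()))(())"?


Input: "()(()(()))(())"
Tracking depth:
  Position 0 '(': depth becomes 1
  Position 1 ')': depth becomes 0
  Position 2 '(': depth becomes 1
  Position 3 '(': depth becomes 2
  Position 4 ')': depth becomes 1
  Position 5 '(': depth becomes 2
  Position 6 '(': depth becomes 3
  Position 7 ')': depth becomes 2
  Position 8 ')': depth becomes 1
  Position 9 ')': depth becomes 0
  Position 10 '(': depth becomes 1
  Position 11 '(': depth becomes 2
  Position 12 ')': depth becomes 1
  Position 13 ')': depth becomes 0
Maximum depth reached: 3

3


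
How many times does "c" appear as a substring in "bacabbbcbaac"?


Searching for "c" in "bacabbbcbaac"
Scanning each position:
  Position 0: "b" => no
  Position 1: "a" => no
  Position 2: "c" => MATCH
  Position 3: "a" => no
  Position 4: "b" => no
  Position 5: "b" => no
  Position 6: "b" => no
  Position 7: "c" => MATCH
  Position 8: "b" => no
  Position 9: "a" => no
  Position 10: "a" => no
  Position 11: "c" => MATCH
Total occurrences: 3

3


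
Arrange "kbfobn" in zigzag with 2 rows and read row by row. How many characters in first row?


Zigzag "kbfobn" into 2 rows:
Placing characters:
  'k' => row 0
  'b' => row 1
  'f' => row 0
  'o' => row 1
  'b' => row 0
  'n' => row 1
Rows:
  Row 0: "kfb"
  Row 1: "bon"
First row length: 3

3


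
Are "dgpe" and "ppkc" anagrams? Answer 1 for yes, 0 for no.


Strings: "dgpe", "ppkc"
Sorted first:  degp
Sorted second: ckpp
Differ at position 0: 'd' vs 'c' => not anagrams

0


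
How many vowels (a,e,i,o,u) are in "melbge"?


Input: melbge
Checking each character:
  'm' at position 0: consonant
  'e' at position 1: vowel (running total: 1)
  'l' at position 2: consonant
  'b' at position 3: consonant
  'g' at position 4: consonant
  'e' at position 5: vowel (running total: 2)
Total vowels: 2

2


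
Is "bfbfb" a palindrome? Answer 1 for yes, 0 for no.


Input: bfbfb
Reversed: bfbfb
  Compare pos 0 ('b') with pos 4 ('b'): match
  Compare pos 1 ('f') with pos 3 ('f'): match
Result: palindrome

1


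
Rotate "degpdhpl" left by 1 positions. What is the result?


Input: "degpdhpl", rotate left by 1
First 1 characters: "d"
Remaining characters: "egpdhpl"
Concatenate remaining + first: "egpdhpl" + "d" = "egpdhpld"

egpdhpld


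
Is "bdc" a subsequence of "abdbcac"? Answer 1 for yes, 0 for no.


Check if "bdc" is a subsequence of "abdbcac"
Greedy scan:
  Position 0 ('a'): no match needed
  Position 1 ('b'): matches sub[0] = 'b'
  Position 2 ('d'): matches sub[1] = 'd'
  Position 3 ('b'): no match needed
  Position 4 ('c'): matches sub[2] = 'c'
  Position 5 ('a'): no match needed
  Position 6 ('c'): no match needed
All 3 characters matched => is a subsequence

1


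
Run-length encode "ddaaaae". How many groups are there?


Input: ddaaaae
Scanning for consecutive runs:
  Group 1: 'd' x 2 (positions 0-1)
  Group 2: 'a' x 4 (positions 2-5)
  Group 3: 'e' x 1 (positions 6-6)
Total groups: 3

3


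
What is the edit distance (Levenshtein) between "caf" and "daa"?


Computing edit distance: "caf" -> "daa"
DP table:
           d    a    a
      0    1    2    3
  c   1    1    2    3
  a   2    2    1    2
  f   3    3    2    2
Edit distance = dp[3][3] = 2

2


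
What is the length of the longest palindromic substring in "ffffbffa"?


Input: "ffffbffa"
Checking substrings for palindromes:
  [2:7] "ffbff" (len 5) => palindrome
  [0:4] "ffff" (len 4) => palindrome
  [0:3] "fff" (len 3) => palindrome
  [1:4] "fff" (len 3) => palindrome
  [3:6] "fbf" (len 3) => palindrome
  [0:2] "ff" (len 2) => palindrome
Longest palindromic substring: "ffbff" with length 5

5


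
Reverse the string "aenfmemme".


Input: aenfmemme
Reading characters right to left:
  Position 8: 'e'
  Position 7: 'm'
  Position 6: 'm'
  Position 5: 'e'
  Position 4: 'm'
  Position 3: 'f'
  Position 2: 'n'
  Position 1: 'e'
  Position 0: 'a'
Reversed: emmemfnea

emmemfnea


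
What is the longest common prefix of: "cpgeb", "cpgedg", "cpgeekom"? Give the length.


Words: cpgeb, cpgedg, cpgeekom
  Position 0: all 'c' => match
  Position 1: all 'p' => match
  Position 2: all 'g' => match
  Position 3: all 'e' => match
  Position 4: ('b', 'd', 'e') => mismatch, stop
LCP = "cpge" (length 4)

4


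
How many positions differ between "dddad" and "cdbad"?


Comparing "dddad" and "cdbad" position by position:
  Position 0: 'd' vs 'c' => DIFFER
  Position 1: 'd' vs 'd' => same
  Position 2: 'd' vs 'b' => DIFFER
  Position 3: 'a' vs 'a' => same
  Position 4: 'd' vs 'd' => same
Positions that differ: 2

2


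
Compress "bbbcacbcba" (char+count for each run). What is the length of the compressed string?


Input: bbbcacbcba
Runs:
  'b' x 3 => "b3"
  'c' x 1 => "c1"
  'a' x 1 => "a1"
  'c' x 1 => "c1"
  'b' x 1 => "b1"
  'c' x 1 => "c1"
  'b' x 1 => "b1"
  'a' x 1 => "a1"
Compressed: "b3c1a1c1b1c1b1a1"
Compressed length: 16

16


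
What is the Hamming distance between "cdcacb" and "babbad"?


Comparing "cdcacb" and "babbad" position by position:
  Position 0: 'c' vs 'b' => differ
  Position 1: 'd' vs 'a' => differ
  Position 2: 'c' vs 'b' => differ
  Position 3: 'a' vs 'b' => differ
  Position 4: 'c' vs 'a' => differ
  Position 5: 'b' vs 'd' => differ
Total differences (Hamming distance): 6

6


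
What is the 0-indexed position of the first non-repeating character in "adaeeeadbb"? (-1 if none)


Input: adaeeeadbb
Character frequencies:
  'a': 3
  'b': 2
  'd': 2
  'e': 3
Scanning left to right for freq == 1:
  Position 0 ('a'): freq=3, skip
  Position 1 ('d'): freq=2, skip
  Position 2 ('a'): freq=3, skip
  Position 3 ('e'): freq=3, skip
  Position 4 ('e'): freq=3, skip
  Position 5 ('e'): freq=3, skip
  Position 6 ('a'): freq=3, skip
  Position 7 ('d'): freq=2, skip
  Position 8 ('b'): freq=2, skip
  Position 9 ('b'): freq=2, skip
  No unique character found => answer = -1

-1


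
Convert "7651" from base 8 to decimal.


Input: "7651" in base 8
Positional expansion:
  Digit '7' (value 7) x 8^3 = 3584
  Digit '6' (value 6) x 8^2 = 384
  Digit '5' (value 5) x 8^1 = 40
  Digit '1' (value 1) x 8^0 = 1
Sum = 4009

4009


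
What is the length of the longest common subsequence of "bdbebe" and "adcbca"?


LCS of "bdbebe" and "adcbca"
DP table:
           a    d    c    b    c    a
      0    0    0    0    0    0    0
  b   0    0    0    0    1    1    1
  d   0    0    1    1    1    1    1
  b   0    0    1    1    2    2    2
  e   0    0    1    1    2    2    2
  b   0    0    1    1    2    2    2
  e   0    0    1    1    2    2    2
LCS length = dp[6][6] = 2

2


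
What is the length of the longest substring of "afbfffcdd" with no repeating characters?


Input: "afbfffcdd"
Sliding window (track last position of each char):
  Position 0 ('a'): window [0,0] length 1 -- new best
  Position 1 ('f'): window [0,1] length 2 -- new best
  Position 2 ('b'): window [0,2] length 3 -- new best
  Position 3 ('f'): repeat (last at 1), move window start to 2
  Position 3 ('f'): window [2,3] length 2
  Position 4 ('f'): repeat (last at 3), move window start to 4
  Position 4 ('f'): window [4,4] length 1
  Position 5 ('f'): repeat (last at 4), move window start to 5
  Position 5 ('f'): window [5,5] length 1
  Position 6 ('c'): window [5,6] length 2
  Position 7 ('d'): window [5,7] length 3
  Position 8 ('d'): repeat (last at 7), move window start to 8
  Position 8 ('d'): window [8,8] length 1
Longest substring with no repeats: "afb" with length 3

3


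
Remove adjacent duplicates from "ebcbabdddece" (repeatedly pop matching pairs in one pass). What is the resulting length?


Input: ebcbabdddece
Stack-based adjacent duplicate removal:
  Read 'e': push. Stack: e
  Read 'b': push. Stack: eb
  Read 'c': push. Stack: ebc
  Read 'b': push. Stack: ebcb
  Read 'a': push. Stack: ebcba
  Read 'b': push. Stack: ebcbab
  Read 'd': push. Stack: ebcbabd
  Read 'd': matches stack top 'd' => pop. Stack: ebcbab
  Read 'd': push. Stack: ebcbabd
  Read 'e': push. Stack: ebcbabde
  Read 'c': push. Stack: ebcbabdec
  Read 'e': push. Stack: ebcbabdece
Final stack: "ebcbabdece" (length 10)

10


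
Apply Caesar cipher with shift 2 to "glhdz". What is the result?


Caesar cipher: shift "glhdz" by 2
  'g' (pos 6) + 2 = pos 8 = 'i'
  'l' (pos 11) + 2 = pos 13 = 'n'
  'h' (pos 7) + 2 = pos 9 = 'j'
  'd' (pos 3) + 2 = pos 5 = 'f'
  'z' (pos 25) + 2 = pos 1 = 'b'
Result: injfb

injfb


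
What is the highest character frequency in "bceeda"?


Input: bceeda
Character counts:
  'a': 1
  'b': 1
  'c': 1
  'd': 1
  'e': 2
Maximum frequency: 2

2


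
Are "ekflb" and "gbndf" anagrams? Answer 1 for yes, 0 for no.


Strings: "ekflb", "gbndf"
Sorted first:  befkl
Sorted second: bdfgn
Differ at position 1: 'e' vs 'd' => not anagrams

0


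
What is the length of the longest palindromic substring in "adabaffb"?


Input: "adabaffb"
Checking substrings for palindromes:
  [0:3] "ada" (len 3) => palindrome
  [2:5] "aba" (len 3) => palindrome
  [5:7] "ff" (len 2) => palindrome
Longest palindromic substring: "ada" with length 3

3


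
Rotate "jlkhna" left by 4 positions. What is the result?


Input: "jlkhna", rotate left by 4
First 4 characters: "jlkh"
Remaining characters: "na"
Concatenate remaining + first: "na" + "jlkh" = "najlkh"

najlkh


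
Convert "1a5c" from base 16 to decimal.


Input: "1a5c" in base 16
Positional expansion:
  Digit '1' (value 1) x 16^3 = 4096
  Digit 'a' (value 10) x 16^2 = 2560
  Digit '5' (value 5) x 16^1 = 80
  Digit 'c' (value 12) x 16^0 = 12
Sum = 6748

6748


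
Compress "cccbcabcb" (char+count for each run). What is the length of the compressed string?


Input: cccbcabcb
Runs:
  'c' x 3 => "c3"
  'b' x 1 => "b1"
  'c' x 1 => "c1"
  'a' x 1 => "a1"
  'b' x 1 => "b1"
  'c' x 1 => "c1"
  'b' x 1 => "b1"
Compressed: "c3b1c1a1b1c1b1"
Compressed length: 14

14


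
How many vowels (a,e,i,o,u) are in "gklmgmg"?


Input: gklmgmg
Checking each character:
  'g' at position 0: consonant
  'k' at position 1: consonant
  'l' at position 2: consonant
  'm' at position 3: consonant
  'g' at position 4: consonant
  'm' at position 5: consonant
  'g' at position 6: consonant
Total vowels: 0

0


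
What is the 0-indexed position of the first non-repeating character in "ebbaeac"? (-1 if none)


Input: ebbaeac
Character frequencies:
  'a': 2
  'b': 2
  'c': 1
  'e': 2
Scanning left to right for freq == 1:
  Position 0 ('e'): freq=2, skip
  Position 1 ('b'): freq=2, skip
  Position 2 ('b'): freq=2, skip
  Position 3 ('a'): freq=2, skip
  Position 4 ('e'): freq=2, skip
  Position 5 ('a'): freq=2, skip
  Position 6 ('c'): unique! => answer = 6

6


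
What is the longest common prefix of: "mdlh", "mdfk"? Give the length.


Words: mdlh, mdfk
  Position 0: all 'm' => match
  Position 1: all 'd' => match
  Position 2: ('l', 'f') => mismatch, stop
LCP = "md" (length 2)

2


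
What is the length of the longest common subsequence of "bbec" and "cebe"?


LCS of "bbec" and "cebe"
DP table:
           c    e    b    e
      0    0    0    0    0
  b   0    0    0    1    1
  b   0    0    0    1    1
  e   0    0    1    1    2
  c   0    1    1    1    2
LCS length = dp[4][4] = 2

2


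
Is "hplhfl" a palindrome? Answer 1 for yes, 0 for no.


Input: hplhfl
Reversed: lfhlph
  Compare pos 0 ('h') with pos 5 ('l'): MISMATCH
  Compare pos 1 ('p') with pos 4 ('f'): MISMATCH
  Compare pos 2 ('l') with pos 3 ('h'): MISMATCH
Result: not a palindrome

0


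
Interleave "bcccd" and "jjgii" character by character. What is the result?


Interleaving "bcccd" and "jjgii":
  Position 0: 'b' from first, 'j' from second => "bj"
  Position 1: 'c' from first, 'j' from second => "cj"
  Position 2: 'c' from first, 'g' from second => "cg"
  Position 3: 'c' from first, 'i' from second => "ci"
  Position 4: 'd' from first, 'i' from second => "di"
Result: bjcjcgcidi

bjcjcgcidi


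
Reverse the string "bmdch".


Input: bmdch
Reading characters right to left:
  Position 4: 'h'
  Position 3: 'c'
  Position 2: 'd'
  Position 1: 'm'
  Position 0: 'b'
Reversed: hcdmb

hcdmb


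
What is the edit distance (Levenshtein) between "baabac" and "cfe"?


Computing edit distance: "baabac" -> "cfe"
DP table:
           c    f    e
      0    1    2    3
  b   1    1    2    3
  a   2    2    2    3
  a   3    3    3    3
  b   4    4    4    4
  a   5    5    5    5
  c   6    5    6    6
Edit distance = dp[6][3] = 6

6


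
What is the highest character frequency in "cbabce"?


Input: cbabce
Character counts:
  'a': 1
  'b': 2
  'c': 2
  'e': 1
Maximum frequency: 2

2


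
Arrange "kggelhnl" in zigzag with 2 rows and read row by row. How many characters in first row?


Zigzag "kggelhnl" into 2 rows:
Placing characters:
  'k' => row 0
  'g' => row 1
  'g' => row 0
  'e' => row 1
  'l' => row 0
  'h' => row 1
  'n' => row 0
  'l' => row 1
Rows:
  Row 0: "kgln"
  Row 1: "gehl"
First row length: 4

4


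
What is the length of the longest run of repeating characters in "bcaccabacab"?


Input: "bcaccabacab"
Scanning for longest run:
  Position 1 ('c'): new char, reset run to 1
  Position 2 ('a'): new char, reset run to 1
  Position 3 ('c'): new char, reset run to 1
  Position 4 ('c'): continues run of 'c', length=2
  Position 5 ('a'): new char, reset run to 1
  Position 6 ('b'): new char, reset run to 1
  Position 7 ('a'): new char, reset run to 1
  Position 8 ('c'): new char, reset run to 1
  Position 9 ('a'): new char, reset run to 1
  Position 10 ('b'): new char, reset run to 1
Longest run: 'c' with length 2

2


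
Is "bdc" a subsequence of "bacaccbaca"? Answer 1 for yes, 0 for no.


Check if "bdc" is a subsequence of "bacaccbaca"
Greedy scan:
  Position 0 ('b'): matches sub[0] = 'b'
  Position 1 ('a'): no match needed
  Position 2 ('c'): no match needed
  Position 3 ('a'): no match needed
  Position 4 ('c'): no match needed
  Position 5 ('c'): no match needed
  Position 6 ('b'): no match needed
  Position 7 ('a'): no match needed
  Position 8 ('c'): no match needed
  Position 9 ('a'): no match needed
Only matched 1/3 characters => not a subsequence

0


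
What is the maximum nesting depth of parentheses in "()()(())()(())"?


Input: "()()(())()(())"
Tracking depth:
  Position 0 '(': depth becomes 1
  Position 1 ')': depth becomes 0
  Position 2 '(': depth becomes 1
  Position 3 ')': depth becomes 0
  Position 4 '(': depth becomes 1
  Position 5 '(': depth becomes 2
  Position 6 ')': depth becomes 1
  Position 7 ')': depth becomes 0
  Position 8 '(': depth becomes 1
  Position 9 ')': depth becomes 0
  Position 10 '(': depth becomes 1
  Position 11 '(': depth becomes 2
  Position 12 ')': depth becomes 1
  Position 13 ')': depth becomes 0
Maximum depth reached: 2

2


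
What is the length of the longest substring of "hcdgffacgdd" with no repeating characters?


Input: "hcdgffacgdd"
Sliding window (track last position of each char):
  Position 0 ('h'): window [0,0] length 1 -- new best
  Position 1 ('c'): window [0,1] length 2 -- new best
  Position 2 ('d'): window [0,2] length 3 -- new best
  Position 3 ('g'): window [0,3] length 4 -- new best
  Position 4 ('f'): window [0,4] length 5 -- new best
  Position 5 ('f'): repeat (last at 4), move window start to 5
  Position 5 ('f'): window [5,5] length 1
  Position 6 ('a'): window [5,6] length 2
  Position 7 ('c'): window [5,7] length 3
  Position 8 ('g'): window [5,8] length 4
  Position 9 ('d'): window [5,9] length 5
  Position 10 ('d'): repeat (last at 9), move window start to 10
  Position 10 ('d'): window [10,10] length 1
Longest substring with no repeats: "hcdgf" with length 5

5


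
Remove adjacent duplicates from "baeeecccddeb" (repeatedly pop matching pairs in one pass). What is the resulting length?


Input: baeeecccddeb
Stack-based adjacent duplicate removal:
  Read 'b': push. Stack: b
  Read 'a': push. Stack: ba
  Read 'e': push. Stack: bae
  Read 'e': matches stack top 'e' => pop. Stack: ba
  Read 'e': push. Stack: bae
  Read 'c': push. Stack: baec
  Read 'c': matches stack top 'c' => pop. Stack: bae
  Read 'c': push. Stack: baec
  Read 'd': push. Stack: baecd
  Read 'd': matches stack top 'd' => pop. Stack: baec
  Read 'e': push. Stack: baece
  Read 'b': push. Stack: baeceb
Final stack: "baeceb" (length 6)

6


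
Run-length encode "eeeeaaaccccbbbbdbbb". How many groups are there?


Input: eeeeaaaccccbbbbdbbb
Scanning for consecutive runs:
  Group 1: 'e' x 4 (positions 0-3)
  Group 2: 'a' x 3 (positions 4-6)
  Group 3: 'c' x 4 (positions 7-10)
  Group 4: 'b' x 4 (positions 11-14)
  Group 5: 'd' x 1 (positions 15-15)
  Group 6: 'b' x 3 (positions 16-18)
Total groups: 6

6


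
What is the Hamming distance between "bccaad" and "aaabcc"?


Comparing "bccaad" and "aaabcc" position by position:
  Position 0: 'b' vs 'a' => differ
  Position 1: 'c' vs 'a' => differ
  Position 2: 'c' vs 'a' => differ
  Position 3: 'a' vs 'b' => differ
  Position 4: 'a' vs 'c' => differ
  Position 5: 'd' vs 'c' => differ
Total differences (Hamming distance): 6

6


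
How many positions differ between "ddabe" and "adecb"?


Comparing "ddabe" and "adecb" position by position:
  Position 0: 'd' vs 'a' => DIFFER
  Position 1: 'd' vs 'd' => same
  Position 2: 'a' vs 'e' => DIFFER
  Position 3: 'b' vs 'c' => DIFFER
  Position 4: 'e' vs 'b' => DIFFER
Positions that differ: 4

4


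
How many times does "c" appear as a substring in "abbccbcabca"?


Searching for "c" in "abbccbcabca"
Scanning each position:
  Position 0: "a" => no
  Position 1: "b" => no
  Position 2: "b" => no
  Position 3: "c" => MATCH
  Position 4: "c" => MATCH
  Position 5: "b" => no
  Position 6: "c" => MATCH
  Position 7: "a" => no
  Position 8: "b" => no
  Position 9: "c" => MATCH
  Position 10: "a" => no
Total occurrences: 4

4


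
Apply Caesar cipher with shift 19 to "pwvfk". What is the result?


Caesar cipher: shift "pwvfk" by 19
  'p' (pos 15) + 19 = pos 8 = 'i'
  'w' (pos 22) + 19 = pos 15 = 'p'
  'v' (pos 21) + 19 = pos 14 = 'o'
  'f' (pos 5) + 19 = pos 24 = 'y'
  'k' (pos 10) + 19 = pos 3 = 'd'
Result: ipoyd

ipoyd


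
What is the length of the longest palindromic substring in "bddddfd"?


Input: "bddddfd"
Checking substrings for palindromes:
  [1:5] "dddd" (len 4) => palindrome
  [1:4] "ddd" (len 3) => palindrome
  [2:5] "ddd" (len 3) => palindrome
  [4:7] "dfd" (len 3) => palindrome
  [1:3] "dd" (len 2) => palindrome
  [2:4] "dd" (len 2) => palindrome
Longest palindromic substring: "dddd" with length 4

4


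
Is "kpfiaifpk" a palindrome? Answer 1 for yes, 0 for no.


Input: kpfiaifpk
Reversed: kpfiaifpk
  Compare pos 0 ('k') with pos 8 ('k'): match
  Compare pos 1 ('p') with pos 7 ('p'): match
  Compare pos 2 ('f') with pos 6 ('f'): match
  Compare pos 3 ('i') with pos 5 ('i'): match
Result: palindrome

1


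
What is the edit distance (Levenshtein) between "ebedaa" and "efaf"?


Computing edit distance: "ebedaa" -> "efaf"
DP table:
           e    f    a    f
      0    1    2    3    4
  e   1    0    1    2    3
  b   2    1    1    2    3
  e   3    2    2    2    3
  d   4    3    3    3    3
  a   5    4    4    3    4
  a   6    5    5    4    4
Edit distance = dp[6][4] = 4

4


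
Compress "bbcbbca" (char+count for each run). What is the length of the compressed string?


Input: bbcbbca
Runs:
  'b' x 2 => "b2"
  'c' x 1 => "c1"
  'b' x 2 => "b2"
  'c' x 1 => "c1"
  'a' x 1 => "a1"
Compressed: "b2c1b2c1a1"
Compressed length: 10

10


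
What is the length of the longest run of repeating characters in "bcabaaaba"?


Input: "bcabaaaba"
Scanning for longest run:
  Position 1 ('c'): new char, reset run to 1
  Position 2 ('a'): new char, reset run to 1
  Position 3 ('b'): new char, reset run to 1
  Position 4 ('a'): new char, reset run to 1
  Position 5 ('a'): continues run of 'a', length=2
  Position 6 ('a'): continues run of 'a', length=3
  Position 7 ('b'): new char, reset run to 1
  Position 8 ('a'): new char, reset run to 1
Longest run: 'a' with length 3

3


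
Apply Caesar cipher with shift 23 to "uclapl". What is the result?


Caesar cipher: shift "uclapl" by 23
  'u' (pos 20) + 23 = pos 17 = 'r'
  'c' (pos 2) + 23 = pos 25 = 'z'
  'l' (pos 11) + 23 = pos 8 = 'i'
  'a' (pos 0) + 23 = pos 23 = 'x'
  'p' (pos 15) + 23 = pos 12 = 'm'
  'l' (pos 11) + 23 = pos 8 = 'i'
Result: rzixmi

rzixmi


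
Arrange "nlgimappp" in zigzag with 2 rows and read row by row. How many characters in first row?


Zigzag "nlgimappp" into 2 rows:
Placing characters:
  'n' => row 0
  'l' => row 1
  'g' => row 0
  'i' => row 1
  'm' => row 0
  'a' => row 1
  'p' => row 0
  'p' => row 1
  'p' => row 0
Rows:
  Row 0: "ngmpp"
  Row 1: "liap"
First row length: 5

5


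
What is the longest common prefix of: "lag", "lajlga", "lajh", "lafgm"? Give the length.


Words: lag, lajlga, lajh, lafgm
  Position 0: all 'l' => match
  Position 1: all 'a' => match
  Position 2: ('g', 'j', 'j', 'f') => mismatch, stop
LCP = "la" (length 2)

2


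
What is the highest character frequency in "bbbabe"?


Input: bbbabe
Character counts:
  'a': 1
  'b': 4
  'e': 1
Maximum frequency: 4

4


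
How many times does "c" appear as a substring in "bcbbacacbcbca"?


Searching for "c" in "bcbbacacbcbca"
Scanning each position:
  Position 0: "b" => no
  Position 1: "c" => MATCH
  Position 2: "b" => no
  Position 3: "b" => no
  Position 4: "a" => no
  Position 5: "c" => MATCH
  Position 6: "a" => no
  Position 7: "c" => MATCH
  Position 8: "b" => no
  Position 9: "c" => MATCH
  Position 10: "b" => no
  Position 11: "c" => MATCH
  Position 12: "a" => no
Total occurrences: 5

5


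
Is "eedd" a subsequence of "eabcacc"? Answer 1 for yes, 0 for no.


Check if "eedd" is a subsequence of "eabcacc"
Greedy scan:
  Position 0 ('e'): matches sub[0] = 'e'
  Position 1 ('a'): no match needed
  Position 2 ('b'): no match needed
  Position 3 ('c'): no match needed
  Position 4 ('a'): no match needed
  Position 5 ('c'): no match needed
  Position 6 ('c'): no match needed
Only matched 1/4 characters => not a subsequence

0


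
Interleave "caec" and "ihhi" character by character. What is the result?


Interleaving "caec" and "ihhi":
  Position 0: 'c' from first, 'i' from second => "ci"
  Position 1: 'a' from first, 'h' from second => "ah"
  Position 2: 'e' from first, 'h' from second => "eh"
  Position 3: 'c' from first, 'i' from second => "ci"
Result: ciahehci

ciahehci


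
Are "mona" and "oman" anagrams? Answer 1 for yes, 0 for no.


Strings: "mona", "oman"
Sorted first:  amno
Sorted second: amno
Sorted forms match => anagrams

1


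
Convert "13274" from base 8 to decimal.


Input: "13274" in base 8
Positional expansion:
  Digit '1' (value 1) x 8^4 = 4096
  Digit '3' (value 3) x 8^3 = 1536
  Digit '2' (value 2) x 8^2 = 128
  Digit '7' (value 7) x 8^1 = 56
  Digit '4' (value 4) x 8^0 = 4
Sum = 5820

5820


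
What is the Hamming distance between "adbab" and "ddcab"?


Comparing "adbab" and "ddcab" position by position:
  Position 0: 'a' vs 'd' => differ
  Position 1: 'd' vs 'd' => same
  Position 2: 'b' vs 'c' => differ
  Position 3: 'a' vs 'a' => same
  Position 4: 'b' vs 'b' => same
Total differences (Hamming distance): 2

2


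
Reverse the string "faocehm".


Input: faocehm
Reading characters right to left:
  Position 6: 'm'
  Position 5: 'h'
  Position 4: 'e'
  Position 3: 'c'
  Position 2: 'o'
  Position 1: 'a'
  Position 0: 'f'
Reversed: mhecoaf

mhecoaf


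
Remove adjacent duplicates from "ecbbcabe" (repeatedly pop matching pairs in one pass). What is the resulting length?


Input: ecbbcabe
Stack-based adjacent duplicate removal:
  Read 'e': push. Stack: e
  Read 'c': push. Stack: ec
  Read 'b': push. Stack: ecb
  Read 'b': matches stack top 'b' => pop. Stack: ec
  Read 'c': matches stack top 'c' => pop. Stack: e
  Read 'a': push. Stack: ea
  Read 'b': push. Stack: eab
  Read 'e': push. Stack: eabe
Final stack: "eabe" (length 4)

4


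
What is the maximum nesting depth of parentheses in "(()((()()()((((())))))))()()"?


Input: "(()((()()()((((())))))))()()"
Tracking depth:
  Position 0 '(': depth becomes 1
  Position 1 '(': depth becomes 2
  Position 2 ')': depth becomes 1
  Position 3 '(': depth becomes 2
  Position 4 '(': depth becomes 3
  Position 5 '(': depth becomes 4
  Position 6 ')': depth becomes 3
  Position 7 '(': depth becomes 4
  Position 8 ')': depth becomes 3
  Position 9 '(': depth becomes 4
  Position 10 ')': depth becomes 3
  Position 11 '(': depth becomes 4
  Position 12 '(': depth becomes 5
  Position 13 '(': depth becomes 6
  Position 14 '(': depth becomes 7
  Position 15 '(': depth becomes 8
  Position 16 ')': depth becomes 7
  Position 17 ')': depth becomes 6
  Position 18 ')': depth becomes 5
  Position 19 ')': depth becomes 4
  Position 20 ')': depth becomes 3
  Position 21 ')': depth becomes 2
  Position 22 ')': depth becomes 1
  Position 23 ')': depth becomes 0
  Position 24 '(': depth becomes 1
  Position 25 ')': depth becomes 0
  Position 26 '(': depth becomes 1
  Position 27 ')': depth becomes 0
Maximum depth reached: 8

8


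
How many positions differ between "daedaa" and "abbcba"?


Comparing "daedaa" and "abbcba" position by position:
  Position 0: 'd' vs 'a' => DIFFER
  Position 1: 'a' vs 'b' => DIFFER
  Position 2: 'e' vs 'b' => DIFFER
  Position 3: 'd' vs 'c' => DIFFER
  Position 4: 'a' vs 'b' => DIFFER
  Position 5: 'a' vs 'a' => same
Positions that differ: 5

5


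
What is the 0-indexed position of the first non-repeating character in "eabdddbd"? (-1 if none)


Input: eabdddbd
Character frequencies:
  'a': 1
  'b': 2
  'd': 4
  'e': 1
Scanning left to right for freq == 1:
  Position 0 ('e'): unique! => answer = 0

0


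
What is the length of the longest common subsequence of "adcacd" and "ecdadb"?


LCS of "adcacd" and "ecdadb"
DP table:
           e    c    d    a    d    b
      0    0    0    0    0    0    0
  a   0    0    0    0    1    1    1
  d   0    0    0    1    1    2    2
  c   0    0    1    1    1    2    2
  a   0    0    1    1    2    2    2
  c   0    0    1    1    2    2    2
  d   0    0    1    2    2    3    3
LCS length = dp[6][6] = 3

3


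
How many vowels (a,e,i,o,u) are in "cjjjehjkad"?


Input: cjjjehjkad
Checking each character:
  'c' at position 0: consonant
  'j' at position 1: consonant
  'j' at position 2: consonant
  'j' at position 3: consonant
  'e' at position 4: vowel (running total: 1)
  'h' at position 5: consonant
  'j' at position 6: consonant
  'k' at position 7: consonant
  'a' at position 8: vowel (running total: 2)
  'd' at position 9: consonant
Total vowels: 2

2


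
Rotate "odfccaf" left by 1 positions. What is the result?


Input: "odfccaf", rotate left by 1
First 1 characters: "o"
Remaining characters: "dfccaf"
Concatenate remaining + first: "dfccaf" + "o" = "dfccafo"

dfccafo


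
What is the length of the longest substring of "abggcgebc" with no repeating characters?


Input: "abggcgebc"
Sliding window (track last position of each char):
  Position 0 ('a'): window [0,0] length 1 -- new best
  Position 1 ('b'): window [0,1] length 2 -- new best
  Position 2 ('g'): window [0,2] length 3 -- new best
  Position 3 ('g'): repeat (last at 2), move window start to 3
  Position 3 ('g'): window [3,3] length 1
  Position 4 ('c'): window [3,4] length 2
  Position 5 ('g'): repeat (last at 3), move window start to 4
  Position 5 ('g'): window [4,5] length 2
  Position 6 ('e'): window [4,6] length 3
  Position 7 ('b'): window [4,7] length 4 -- new best
  Position 8 ('c'): repeat (last at 4), move window start to 5
  Position 8 ('c'): window [5,8] length 4
Longest substring with no repeats: "cgeb" with length 4

4


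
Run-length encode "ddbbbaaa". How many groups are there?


Input: ddbbbaaa
Scanning for consecutive runs:
  Group 1: 'd' x 2 (positions 0-1)
  Group 2: 'b' x 3 (positions 2-4)
  Group 3: 'a' x 3 (positions 5-7)
Total groups: 3

3


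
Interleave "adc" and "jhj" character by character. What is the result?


Interleaving "adc" and "jhj":
  Position 0: 'a' from first, 'j' from second => "aj"
  Position 1: 'd' from first, 'h' from second => "dh"
  Position 2: 'c' from first, 'j' from second => "cj"
Result: ajdhcj

ajdhcj


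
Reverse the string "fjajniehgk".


Input: fjajniehgk
Reading characters right to left:
  Position 9: 'k'
  Position 8: 'g'
  Position 7: 'h'
  Position 6: 'e'
  Position 5: 'i'
  Position 4: 'n'
  Position 3: 'j'
  Position 2: 'a'
  Position 1: 'j'
  Position 0: 'f'
Reversed: kgheinjajf

kgheinjajf


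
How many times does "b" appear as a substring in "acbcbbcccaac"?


Searching for "b" in "acbcbbcccaac"
Scanning each position:
  Position 0: "a" => no
  Position 1: "c" => no
  Position 2: "b" => MATCH
  Position 3: "c" => no
  Position 4: "b" => MATCH
  Position 5: "b" => MATCH
  Position 6: "c" => no
  Position 7: "c" => no
  Position 8: "c" => no
  Position 9: "a" => no
  Position 10: "a" => no
  Position 11: "c" => no
Total occurrences: 3

3


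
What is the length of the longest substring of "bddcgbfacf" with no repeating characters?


Input: "bddcgbfacf"
Sliding window (track last position of each char):
  Position 0 ('b'): window [0,0] length 1 -- new best
  Position 1 ('d'): window [0,1] length 2 -- new best
  Position 2 ('d'): repeat (last at 1), move window start to 2
  Position 2 ('d'): window [2,2] length 1
  Position 3 ('c'): window [2,3] length 2
  Position 4 ('g'): window [2,4] length 3 -- new best
  Position 5 ('b'): window [2,5] length 4 -- new best
  Position 6 ('f'): window [2,6] length 5 -- new best
  Position 7 ('a'): window [2,7] length 6 -- new best
  Position 8 ('c'): repeat (last at 3), move window start to 4
  Position 8 ('c'): window [4,8] length 5
  Position 9 ('f'): repeat (last at 6), move window start to 7
  Position 9 ('f'): window [7,9] length 3
Longest substring with no repeats: "dcgbfa" with length 6

6


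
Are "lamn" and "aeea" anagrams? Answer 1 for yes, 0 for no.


Strings: "lamn", "aeea"
Sorted first:  almn
Sorted second: aaee
Differ at position 1: 'l' vs 'a' => not anagrams

0


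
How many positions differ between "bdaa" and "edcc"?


Comparing "bdaa" and "edcc" position by position:
  Position 0: 'b' vs 'e' => DIFFER
  Position 1: 'd' vs 'd' => same
  Position 2: 'a' vs 'c' => DIFFER
  Position 3: 'a' vs 'c' => DIFFER
Positions that differ: 3

3


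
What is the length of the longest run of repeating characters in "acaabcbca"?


Input: "acaabcbca"
Scanning for longest run:
  Position 1 ('c'): new char, reset run to 1
  Position 2 ('a'): new char, reset run to 1
  Position 3 ('a'): continues run of 'a', length=2
  Position 4 ('b'): new char, reset run to 1
  Position 5 ('c'): new char, reset run to 1
  Position 6 ('b'): new char, reset run to 1
  Position 7 ('c'): new char, reset run to 1
  Position 8 ('a'): new char, reset run to 1
Longest run: 'a' with length 2

2


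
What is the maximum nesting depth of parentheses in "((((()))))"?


Input: "((((()))))"
Tracking depth:
  Position 0 '(': depth becomes 1
  Position 1 '(': depth becomes 2
  Position 2 '(': depth becomes 3
  Position 3 '(': depth becomes 4
  Position 4 '(': depth becomes 5
  Position 5 ')': depth becomes 4
  Position 6 ')': depth becomes 3
  Position 7 ')': depth becomes 2
  Position 8 ')': depth becomes 1
  Position 9 ')': depth becomes 0
Maximum depth reached: 5

5


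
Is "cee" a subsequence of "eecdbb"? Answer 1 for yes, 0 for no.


Check if "cee" is a subsequence of "eecdbb"
Greedy scan:
  Position 0 ('e'): no match needed
  Position 1 ('e'): no match needed
  Position 2 ('c'): matches sub[0] = 'c'
  Position 3 ('d'): no match needed
  Position 4 ('b'): no match needed
  Position 5 ('b'): no match needed
Only matched 1/3 characters => not a subsequence

0


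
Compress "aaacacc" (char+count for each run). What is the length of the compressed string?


Input: aaacacc
Runs:
  'a' x 3 => "a3"
  'c' x 1 => "c1"
  'a' x 1 => "a1"
  'c' x 2 => "c2"
Compressed: "a3c1a1c2"
Compressed length: 8

8


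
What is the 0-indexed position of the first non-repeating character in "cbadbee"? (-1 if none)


Input: cbadbee
Character frequencies:
  'a': 1
  'b': 2
  'c': 1
  'd': 1
  'e': 2
Scanning left to right for freq == 1:
  Position 0 ('c'): unique! => answer = 0

0


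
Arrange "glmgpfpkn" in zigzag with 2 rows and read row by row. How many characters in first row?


Zigzag "glmgpfpkn" into 2 rows:
Placing characters:
  'g' => row 0
  'l' => row 1
  'm' => row 0
  'g' => row 1
  'p' => row 0
  'f' => row 1
  'p' => row 0
  'k' => row 1
  'n' => row 0
Rows:
  Row 0: "gmppn"
  Row 1: "lgfk"
First row length: 5

5
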